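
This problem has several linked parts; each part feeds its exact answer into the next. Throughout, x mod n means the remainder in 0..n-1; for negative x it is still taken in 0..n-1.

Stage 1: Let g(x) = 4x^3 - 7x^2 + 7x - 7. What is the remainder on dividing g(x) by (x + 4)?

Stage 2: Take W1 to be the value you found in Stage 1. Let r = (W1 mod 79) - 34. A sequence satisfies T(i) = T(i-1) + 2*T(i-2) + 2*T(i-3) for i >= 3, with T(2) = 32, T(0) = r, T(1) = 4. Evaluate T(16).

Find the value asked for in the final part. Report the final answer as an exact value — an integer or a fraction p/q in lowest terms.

3873246

Stage 1: remainder = value at the root: 4*(-4)^3 - 7*(-4)^2 + 7*(-4)^1 - 7 = (-256) + (-112) + (-28) + (-7) = -403; answer -403
Stage 2: W1 = -403; r = 37; T(3) = 1*(32) + 2*(4) + 2*(37) = 114; iterating: T(3)=114, T(4)=186, T(5)=478, T(6)=1078, T(7)=2406, T(8)=5518, T(9)=12486, T(10)=28334, T(11)=64342, T(12)=145982, T(13)=331334, T(14)=751982, T(15)=1706614, T(16)=3873246; answer 3873246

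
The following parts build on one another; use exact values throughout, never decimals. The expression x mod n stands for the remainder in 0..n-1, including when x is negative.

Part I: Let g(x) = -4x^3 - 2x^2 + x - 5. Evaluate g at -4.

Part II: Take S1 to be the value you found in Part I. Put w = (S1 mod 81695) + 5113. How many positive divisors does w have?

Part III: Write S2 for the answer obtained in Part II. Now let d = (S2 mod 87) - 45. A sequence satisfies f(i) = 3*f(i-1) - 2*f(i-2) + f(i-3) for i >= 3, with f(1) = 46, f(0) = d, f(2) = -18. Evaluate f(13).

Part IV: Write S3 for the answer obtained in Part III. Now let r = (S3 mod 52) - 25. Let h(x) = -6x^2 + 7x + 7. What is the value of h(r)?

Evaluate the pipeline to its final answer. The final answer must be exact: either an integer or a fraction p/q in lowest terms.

-2492

Part I: -4*(-4)^3 - 2*(-4)^2 + 1*(-4)^1 - 5 = (256) + (-32) + (-4) + (-5) = 215; answer 215
Part II: S1 = 215; w = 5328; 5328 = 2^4 * 3^2 * 37; number of divisors = (4+1) * (2+1) * (1+1) = 30; answer 30
Part III: S2 = 30; d = -15; f(3) = 3*(-18) - 2*(46) + 1*(-15) = -161; iterating: f(3)=-161, f(4)=-401, f(5)=-899, f(6)=-2056, f(7)=-4771, f(8)=-11100, f(9)=-25814, f(10)=-60013, f(11)=-139511, f(12)=-324321, f(13)=-753954; answer -753954
Part IV: S3 = -753954; r = 21; -6*(21)^2 + 7*(21)^1 + 7 = (-2646) + (147) + (7) = -2492; answer -2492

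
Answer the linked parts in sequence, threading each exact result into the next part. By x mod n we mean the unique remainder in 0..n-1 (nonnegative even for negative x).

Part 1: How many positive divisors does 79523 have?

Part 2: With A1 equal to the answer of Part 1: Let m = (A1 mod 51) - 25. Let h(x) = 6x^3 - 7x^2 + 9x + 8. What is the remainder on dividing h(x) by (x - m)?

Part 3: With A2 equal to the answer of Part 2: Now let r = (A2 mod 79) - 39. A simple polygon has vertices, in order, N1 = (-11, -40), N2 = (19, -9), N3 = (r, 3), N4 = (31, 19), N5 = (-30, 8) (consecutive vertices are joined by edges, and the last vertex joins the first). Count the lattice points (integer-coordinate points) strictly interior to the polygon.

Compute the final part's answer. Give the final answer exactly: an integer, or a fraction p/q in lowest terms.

Part 1: 79523 = 281 * 283; number of divisors = (1+1) * (1+1) = 4; answer 4
Part 2: A1 = 4; m = -21; remainder = value at the root: 6*(-21)^3 - 7*(-21)^2 + 9*(-21)^1 + 8 = (-55566) + (-3087) + (-189) + (8) = -58834; answer -58834
Part 3: A2 = -58834; r = -18; cross terms: (-11*-9 - 19*-40)=859, (19*3 - -18*-9)=-105, (-18*19 - 31*3)=-435, (31*8 - -30*19)=818, (-30*-40 - -11*8)=1288; twice the area = |2425| = 2425; area = 2425/2; boundary points = 1 + 1 + 1 + 1 + 1 = 5; strictly interior points = area - boundary/2 + 1 = 1211; answer 1211

1211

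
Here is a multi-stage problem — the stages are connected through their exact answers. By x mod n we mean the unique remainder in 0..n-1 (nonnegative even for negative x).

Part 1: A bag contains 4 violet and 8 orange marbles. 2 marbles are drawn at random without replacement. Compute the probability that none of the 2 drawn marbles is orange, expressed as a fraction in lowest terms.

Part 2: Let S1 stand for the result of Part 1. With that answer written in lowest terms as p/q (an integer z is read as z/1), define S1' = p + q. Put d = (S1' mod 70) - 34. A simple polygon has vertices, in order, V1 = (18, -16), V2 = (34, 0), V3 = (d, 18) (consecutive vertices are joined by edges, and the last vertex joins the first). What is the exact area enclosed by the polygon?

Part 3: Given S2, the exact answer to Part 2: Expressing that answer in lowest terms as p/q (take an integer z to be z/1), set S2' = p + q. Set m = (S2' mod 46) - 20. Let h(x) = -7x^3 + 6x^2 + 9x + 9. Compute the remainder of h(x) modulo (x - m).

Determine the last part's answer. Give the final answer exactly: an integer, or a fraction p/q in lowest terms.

Part 1: total draws C(12,2) = 66; favorable C(4,2) = 6; P = 1/11; answer 1/11
Part 2: S1 = 1/11; threaded value p + q = 12; d = -22; cross terms: (18*0 - 34*-16)=544, (34*18 - -22*0)=612, (-22*-16 - 18*18)=28; twice the area = |1184| = 1184; area = 592; answer 592
Part 3: S2 = 592; threaded value p + q = 593; m = 21; remainder = value at the root: -7*(21)^3 + 6*(21)^2 + 9*(21)^1 + 9 = (-64827) + (2646) + (189) + (9) = -61983; answer -61983

-61983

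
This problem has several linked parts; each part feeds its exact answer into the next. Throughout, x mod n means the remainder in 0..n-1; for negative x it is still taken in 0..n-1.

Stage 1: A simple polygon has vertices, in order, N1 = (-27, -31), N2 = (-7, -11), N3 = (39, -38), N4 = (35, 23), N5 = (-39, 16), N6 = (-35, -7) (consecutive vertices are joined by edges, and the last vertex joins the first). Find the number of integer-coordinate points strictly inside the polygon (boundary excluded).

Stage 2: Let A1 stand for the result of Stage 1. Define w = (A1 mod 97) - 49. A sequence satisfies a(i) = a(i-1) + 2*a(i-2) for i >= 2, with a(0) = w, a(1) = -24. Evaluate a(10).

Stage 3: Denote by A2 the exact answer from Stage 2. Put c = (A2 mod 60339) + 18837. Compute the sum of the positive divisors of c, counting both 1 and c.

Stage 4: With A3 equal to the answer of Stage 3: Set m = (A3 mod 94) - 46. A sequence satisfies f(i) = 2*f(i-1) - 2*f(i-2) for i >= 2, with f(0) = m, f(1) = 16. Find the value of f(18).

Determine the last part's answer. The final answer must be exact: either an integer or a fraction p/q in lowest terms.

18432

Stage 1: cross terms: (-27*-11 - -7*-31)=80, (-7*-38 - 39*-11)=695, (39*23 - 35*-38)=2227, (35*16 - -39*23)=1457, (-39*-7 - -35*16)=833, (-35*-31 - -27*-7)=896; twice the area = |6188| = 6188; area = 3094; boundary points = 20 + 1 + 1 + 1 + 1 + 8 = 32; strictly interior points = area - boundary/2 + 1 = 3079; answer 3079
Stage 2: A1 = 3079; w = 23; a(2) = 1*(-24) + 2*(23) = 22; iterating: a(2)=22, a(3)=-26, a(4)=18, a(5)=-34, a(6)=2, a(7)=-66, a(8)=-62, a(9)=-194, a(10)=-318; answer -318
Stage 3: A2 = -318; c = 78858; 78858 = 2 * 3^2 * 13 * 337; sigma = (1 + 2) * (1 + 3 + 9) * (1 + 13) * (1 + 337) = 3 * 13 * 14 * 338 = 184548; answer 184548
Stage 4: A3 = 184548; m = -20; f(2) = 2*(16) - 2*(-20) = 72; iterating: f(2)=72, f(3)=112, f(4)=80, f(5)=-64, f(6)=-288, f(7)=-448, f(8)=-320, f(9)=256, f(10)=1152, f(11)=1792, f(12)=1280, f(13)=-1024, f(14)=-4608, f(15)=-7168, f(16)=-5120, f(17)=4096, f(18)=18432; answer 18432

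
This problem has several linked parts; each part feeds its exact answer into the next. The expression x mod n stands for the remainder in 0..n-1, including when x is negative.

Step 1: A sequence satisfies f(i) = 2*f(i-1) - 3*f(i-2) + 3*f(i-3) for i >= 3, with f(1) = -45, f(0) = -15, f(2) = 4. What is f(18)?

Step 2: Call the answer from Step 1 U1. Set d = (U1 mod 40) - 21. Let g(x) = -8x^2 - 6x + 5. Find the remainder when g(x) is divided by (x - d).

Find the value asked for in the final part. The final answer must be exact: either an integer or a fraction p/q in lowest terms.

-555

Step 1: f(3) = 2*(4) - 3*(-45) + 3*(-15) = 98; iterating: f(3)=98, f(4)=49, f(5)=-184, f(6)=-221, f(7)=257, f(8)=625, f(9)=-184, f(10)=-1472, f(11)=-517, f(12)=2830, f(13)=2795, f(14)=-4451, f(15)=-8797, f(16)=4144, f(17)=21326, f(18)=3829; answer 3829
Step 2: U1 = 3829; d = 8; remainder = value at the root: -8*(8)^2 - 6*(8)^1 + 5 = (-512) + (-48) + (5) = -555; answer -555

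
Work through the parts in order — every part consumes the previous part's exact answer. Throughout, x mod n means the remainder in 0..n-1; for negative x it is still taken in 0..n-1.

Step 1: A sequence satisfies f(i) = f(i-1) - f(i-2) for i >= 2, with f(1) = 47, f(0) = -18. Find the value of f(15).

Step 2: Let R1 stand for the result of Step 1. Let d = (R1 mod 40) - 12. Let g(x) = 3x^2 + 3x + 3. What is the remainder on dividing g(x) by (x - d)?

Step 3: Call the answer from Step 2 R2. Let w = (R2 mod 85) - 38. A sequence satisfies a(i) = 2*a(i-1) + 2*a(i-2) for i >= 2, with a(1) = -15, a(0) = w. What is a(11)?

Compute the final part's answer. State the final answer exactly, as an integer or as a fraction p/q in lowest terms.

-193824

Step 1: f(2) = 1*(47) - 1*(-18) = 65; iterating: f(2)=65, f(3)=18, f(4)=-47, f(5)=-65, f(6)=-18, f(7)=47, f(8)=65, f(9)=18, f(10)=-47, f(11)=-65, f(12)=-18, f(13)=47, f(14)=65, f(15)=18; answer 18
Step 2: R1 = 18; d = 6; remainder = value at the root: 3*(6)^2 + 3*(6)^1 + 3 = (108) + (18) + (3) = 129; answer 129
Step 3: R2 = 129; w = 6; a(2) = 2*(-15) + 2*(6) = -18; iterating: a(2)=-18, a(3)=-66, a(4)=-168, a(5)=-468, a(6)=-1272, a(7)=-3480, a(8)=-9504, a(9)=-25968, a(10)=-70944, a(11)=-193824; answer -193824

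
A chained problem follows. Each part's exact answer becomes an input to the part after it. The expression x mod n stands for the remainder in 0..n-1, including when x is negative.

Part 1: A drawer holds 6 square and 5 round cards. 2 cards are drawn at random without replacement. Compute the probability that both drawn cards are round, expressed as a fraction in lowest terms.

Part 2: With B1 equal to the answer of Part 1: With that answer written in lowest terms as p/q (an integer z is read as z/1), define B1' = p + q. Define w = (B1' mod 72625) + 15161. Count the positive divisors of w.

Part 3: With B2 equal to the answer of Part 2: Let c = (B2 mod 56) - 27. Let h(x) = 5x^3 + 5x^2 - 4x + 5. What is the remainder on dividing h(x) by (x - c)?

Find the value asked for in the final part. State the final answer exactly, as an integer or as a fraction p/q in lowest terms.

-6001

Part 1: total draws C(11,2) = 55; favorable C(5,2) = 10; P = 2/11; answer 2/11
Part 2: B1 = 2/11; threaded value p + q = 13; w = 15174; 15174 = 2 * 3^3 * 281; number of divisors = (1+1) * (3+1) * (1+1) = 16; answer 16
Part 3: B2 = 16; c = -11; remainder = value at the root: 5*(-11)^3 + 5*(-11)^2 - 4*(-11)^1 + 5 = (-6655) + (605) + (44) + (5) = -6001; answer -6001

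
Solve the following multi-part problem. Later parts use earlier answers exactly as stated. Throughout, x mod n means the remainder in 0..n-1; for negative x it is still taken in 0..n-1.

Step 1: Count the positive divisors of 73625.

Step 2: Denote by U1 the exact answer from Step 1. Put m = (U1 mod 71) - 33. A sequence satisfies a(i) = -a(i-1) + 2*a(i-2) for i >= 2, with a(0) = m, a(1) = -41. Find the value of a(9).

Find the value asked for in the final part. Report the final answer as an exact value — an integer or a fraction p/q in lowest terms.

-4121

Step 1: 73625 = 5^3 * 19 * 31; number of divisors = (3+1) * (1+1) * (1+1) = 16; answer 16
Step 2: U1 = 16; m = -17; a(2) = -1*(-41) + 2*(-17) = 7; iterating: a(2)=7, a(3)=-89, a(4)=103, a(5)=-281, a(6)=487, a(7)=-1049, a(8)=2023, a(9)=-4121; answer -4121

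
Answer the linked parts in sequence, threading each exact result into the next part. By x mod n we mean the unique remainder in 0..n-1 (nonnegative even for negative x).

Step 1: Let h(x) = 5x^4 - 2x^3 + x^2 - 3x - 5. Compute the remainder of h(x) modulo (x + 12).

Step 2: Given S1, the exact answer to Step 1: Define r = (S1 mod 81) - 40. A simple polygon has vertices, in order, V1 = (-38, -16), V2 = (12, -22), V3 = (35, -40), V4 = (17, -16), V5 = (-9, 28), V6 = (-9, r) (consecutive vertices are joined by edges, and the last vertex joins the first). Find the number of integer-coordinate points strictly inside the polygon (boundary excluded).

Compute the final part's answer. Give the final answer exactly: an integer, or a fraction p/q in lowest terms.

Step 1: remainder = value at the root: 5*(-12)^4 - 2*(-12)^3 + 1*(-12)^2 - 3*(-12)^1 - 5 = (103680) + (3456) + (144) + (36) + (-5) = 107311; answer 107311
Step 2: S1 = 107311; r = 27; cross terms: (-38*-22 - 12*-16)=1028, (12*-40 - 35*-22)=290, (35*-16 - 17*-40)=120, (17*28 - -9*-16)=332, (-9*27 - -9*28)=9, (-9*-16 - -38*27)=1170; twice the area = |2949| = 2949; area = 2949/2; boundary points = 2 + 1 + 6 + 2 + 1 + 1 = 13; strictly interior points = area - boundary/2 + 1 = 1469; answer 1469

1469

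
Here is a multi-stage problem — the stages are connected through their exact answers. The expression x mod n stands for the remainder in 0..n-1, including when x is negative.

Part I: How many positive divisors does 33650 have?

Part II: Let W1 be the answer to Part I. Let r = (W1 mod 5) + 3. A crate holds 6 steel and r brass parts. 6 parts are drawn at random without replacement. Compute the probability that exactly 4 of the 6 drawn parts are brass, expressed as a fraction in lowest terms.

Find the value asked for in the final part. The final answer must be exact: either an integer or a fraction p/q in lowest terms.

25/154

Part I: 33650 = 2 * 5^2 * 673; number of divisors = (1+1) * (2+1) * (1+1) = 12; answer 12
Part II: W1 = 12; r = 5; total draws C(11,6) = 462; favorable C(5,4)*C(6,2) = 75; P = 25/154; answer 25/154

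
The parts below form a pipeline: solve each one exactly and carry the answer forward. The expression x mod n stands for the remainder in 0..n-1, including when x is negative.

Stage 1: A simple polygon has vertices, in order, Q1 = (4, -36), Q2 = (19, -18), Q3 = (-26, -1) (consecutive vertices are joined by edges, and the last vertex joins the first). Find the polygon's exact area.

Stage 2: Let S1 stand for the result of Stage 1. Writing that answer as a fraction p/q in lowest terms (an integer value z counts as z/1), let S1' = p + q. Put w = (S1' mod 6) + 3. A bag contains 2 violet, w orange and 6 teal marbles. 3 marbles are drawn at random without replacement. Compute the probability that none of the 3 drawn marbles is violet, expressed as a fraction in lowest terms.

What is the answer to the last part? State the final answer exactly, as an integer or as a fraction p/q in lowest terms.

Stage 1: cross terms: (4*-18 - 19*-36)=612, (19*-1 - -26*-18)=-487, (-26*-36 - 4*-1)=940; twice the area = |1065| = 1065; area = 1065/2; answer 1065/2
Stage 2: S1 = 1065/2; threaded value p + q = 1067; w = 8; total draws C(16,3) = 560; favorable C(14,3) = 364; P = 13/20; answer 13/20

13/20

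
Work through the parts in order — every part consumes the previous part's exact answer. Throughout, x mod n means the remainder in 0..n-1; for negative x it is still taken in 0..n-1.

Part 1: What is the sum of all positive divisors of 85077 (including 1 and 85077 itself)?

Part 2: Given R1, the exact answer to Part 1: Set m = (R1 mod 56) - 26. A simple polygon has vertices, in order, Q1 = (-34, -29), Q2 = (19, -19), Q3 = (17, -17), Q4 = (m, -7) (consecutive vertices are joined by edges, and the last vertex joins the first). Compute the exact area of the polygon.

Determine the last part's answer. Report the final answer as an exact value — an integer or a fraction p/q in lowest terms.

336

Part 1: 85077 = 3^3 * 23 * 137; sigma = (1 + 3 + 9 + 27) * (1 + 23) * (1 + 137) = 40 * 24 * 138 = 132480; answer 132480
Part 2: R1 = 132480; m = 14; cross terms: (-34*-19 - 19*-29)=1197, (19*-17 - 17*-19)=0, (17*-7 - 14*-17)=119, (14*-29 - -34*-7)=-644; twice the area = |672| = 672; area = 336; answer 336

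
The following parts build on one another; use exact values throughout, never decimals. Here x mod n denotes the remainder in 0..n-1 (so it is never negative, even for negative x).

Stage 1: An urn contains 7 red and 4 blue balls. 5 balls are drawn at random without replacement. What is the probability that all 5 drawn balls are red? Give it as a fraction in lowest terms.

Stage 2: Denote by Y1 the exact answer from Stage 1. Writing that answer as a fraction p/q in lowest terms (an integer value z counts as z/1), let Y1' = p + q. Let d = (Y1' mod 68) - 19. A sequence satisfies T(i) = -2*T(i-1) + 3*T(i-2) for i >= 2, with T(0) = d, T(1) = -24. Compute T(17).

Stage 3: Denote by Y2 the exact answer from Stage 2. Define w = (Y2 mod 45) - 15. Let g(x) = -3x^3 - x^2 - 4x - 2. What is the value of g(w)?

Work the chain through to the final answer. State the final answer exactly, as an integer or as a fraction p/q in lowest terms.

Stage 1: total draws C(11,5) = 462; favorable C(7,5) = 21; P = 1/22; answer 1/22
Stage 2: Y1 = 1/22; threaded value p + q = 23; d = 4; T(2) = -2*(-24) + 3*(4) = 60; iterating: T(2)=60, T(3)=-192, T(4)=564, T(5)=-1704, T(6)=5100, T(7)=-15312, T(8)=45924, T(9)=-137784, T(10)=413340, T(11)=-1240032, T(12)=3720084, T(13)=-11160264, T(14)=33480780, T(15)=-100442352, T(16)=301327044, T(17)=-903981144; answer -903981144
Stage 3: Y2 = -903981144; w = -9; -3*(-9)^3 - 1*(-9)^2 - 4*(-9)^1 - 2 = (2187) + (-81) + (36) + (-2) = 2140; answer 2140

2140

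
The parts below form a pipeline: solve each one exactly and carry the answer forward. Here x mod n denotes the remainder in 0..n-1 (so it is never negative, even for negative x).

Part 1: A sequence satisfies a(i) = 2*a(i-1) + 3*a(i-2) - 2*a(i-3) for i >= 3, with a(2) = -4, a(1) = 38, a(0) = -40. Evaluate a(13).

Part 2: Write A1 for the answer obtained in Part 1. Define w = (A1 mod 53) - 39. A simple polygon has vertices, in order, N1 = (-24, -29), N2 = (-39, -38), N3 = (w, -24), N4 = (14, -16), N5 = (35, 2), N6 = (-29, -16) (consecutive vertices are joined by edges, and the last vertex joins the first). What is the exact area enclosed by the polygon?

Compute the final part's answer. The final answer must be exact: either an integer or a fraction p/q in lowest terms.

Part 1: a(3) = 2*(-4) + 3*(38) - 2*(-40) = 186; iterating: a(3)=186, a(4)=284, a(5)=1134, a(6)=2748, a(7)=8330, a(8)=22636, a(9)=64766, a(10)=180780, a(11)=510586, a(12)=1433980, a(13)=4038158; answer 4038158
Part 2: A1 = 4038158; w = -4; cross terms: (-24*-38 - -39*-29)=-219, (-39*-24 - -4*-38)=784, (-4*-16 - 14*-24)=400, (14*2 - 35*-16)=588, (35*-16 - -29*2)=-502, (-29*-29 - -24*-16)=457; twice the area = |1508| = 1508; area = 754; answer 754

754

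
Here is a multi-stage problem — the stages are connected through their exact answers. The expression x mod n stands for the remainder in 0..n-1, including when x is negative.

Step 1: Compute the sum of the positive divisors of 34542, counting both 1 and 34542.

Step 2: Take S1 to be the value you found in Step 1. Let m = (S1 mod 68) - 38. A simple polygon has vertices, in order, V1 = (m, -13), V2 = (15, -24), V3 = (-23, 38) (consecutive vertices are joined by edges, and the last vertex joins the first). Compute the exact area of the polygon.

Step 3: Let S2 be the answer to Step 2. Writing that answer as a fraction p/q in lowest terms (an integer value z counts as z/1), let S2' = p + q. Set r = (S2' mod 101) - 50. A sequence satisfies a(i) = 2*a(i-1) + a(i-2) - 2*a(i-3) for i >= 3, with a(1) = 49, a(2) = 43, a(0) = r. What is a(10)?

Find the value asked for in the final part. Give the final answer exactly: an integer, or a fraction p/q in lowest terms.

24523

Step 1: 34542 = 2 * 3^2 * 19 * 101; sigma = (1 + 2) * (1 + 3 + 9) * (1 + 19) * (1 + 101) = 3 * 13 * 20 * 102 = 79560; answer 79560
Step 2: S1 = 79560; m = -38; cross terms: (-38*-24 - 15*-13)=1107, (15*38 - -23*-24)=18, (-23*-13 - -38*38)=1743; twice the area = |2868| = 2868; area = 1434; answer 1434
Step 3: S2 = 1434; threaded value p + q = 1435; r = -29; a(3) = 2*(43) + 1*(49) - 2*(-29) = 193; iterating: a(3)=193, a(4)=331, a(5)=769, a(6)=1483, a(7)=3073, a(8)=6091, a(9)=12289, a(10)=24523; answer 24523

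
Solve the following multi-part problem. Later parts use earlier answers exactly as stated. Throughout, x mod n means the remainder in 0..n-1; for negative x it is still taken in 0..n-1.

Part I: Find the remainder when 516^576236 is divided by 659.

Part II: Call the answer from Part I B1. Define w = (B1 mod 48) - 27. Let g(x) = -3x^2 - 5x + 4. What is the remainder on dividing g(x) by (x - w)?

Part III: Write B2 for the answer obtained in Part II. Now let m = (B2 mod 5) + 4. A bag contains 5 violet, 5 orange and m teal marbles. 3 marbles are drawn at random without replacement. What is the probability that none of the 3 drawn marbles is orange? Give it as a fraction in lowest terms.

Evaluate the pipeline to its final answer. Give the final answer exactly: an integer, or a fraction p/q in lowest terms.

Part I: squarings mod 659: 516^1=516, 516^2=20, 516^4=400, 516^8=522, 516^16=317, 516^32=321, 516^64=237, 516^128=154, 516^256=651, 516^512=64, 516^1024=142, 516^2048=394, 516^4096=371, 516^8192=569, 516^16384=192, 516^32768=619, 516^65536=282, 516^131072=444, 516^262144=95, 516^524288=458; 516^576236 = 516^4 * 516^8 * 516^32 * 516^64 * 516^128 * 516^512 * 516^2048 * 516^16384 * 516^32768 * 516^524288 = 509 (mod 659); answer 509
Part II: B1 = 509; w = 2; remainder = value at the root: -3*(2)^2 - 5*(2)^1 + 4 = (-12) + (-10) + (4) = -18; answer -18
Part III: B2 = -18; m = 6; total draws C(16,3) = 560; favorable C(11,3) = 165; P = 33/112; answer 33/112

33/112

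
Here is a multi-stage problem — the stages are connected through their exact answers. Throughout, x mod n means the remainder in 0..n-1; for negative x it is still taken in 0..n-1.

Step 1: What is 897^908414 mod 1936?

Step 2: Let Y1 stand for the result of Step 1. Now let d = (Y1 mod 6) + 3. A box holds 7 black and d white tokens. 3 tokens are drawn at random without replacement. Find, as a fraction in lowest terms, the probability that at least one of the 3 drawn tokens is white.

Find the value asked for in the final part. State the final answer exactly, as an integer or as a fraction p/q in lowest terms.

Step 1: squarings mod 1936: 897^1=897, 897^2=1169, 897^4=1681, 897^8=1137, 897^16=1457, 897^32=993, 897^64=625, 897^128=1489, 897^256=401, 897^512=113, 897^1024=1153, 897^2048=1313, 897^4096=929, 897^8192=1521, 897^16384=1857, 897^32768=433, 897^65536=1633, 897^131072=817, 897^262144=1505, 897^524288=1841; 897^908414 = 897^2 * 897^4 * 897^8 * 897^16 * 897^32 * 897^64 * 897^1024 * 897^2048 * 897^4096 * 897^16384 * 897^32768 * 897^65536 * 897^262144 * 897^524288 = 1153 (mod 1936); answer 1153
Step 2: Y1 = 1153; d = 4; total draws C(11,3) = 165; complement C(7,3) = 35; favorable 165 - 35 = 130; P = 26/33; answer 26/33

26/33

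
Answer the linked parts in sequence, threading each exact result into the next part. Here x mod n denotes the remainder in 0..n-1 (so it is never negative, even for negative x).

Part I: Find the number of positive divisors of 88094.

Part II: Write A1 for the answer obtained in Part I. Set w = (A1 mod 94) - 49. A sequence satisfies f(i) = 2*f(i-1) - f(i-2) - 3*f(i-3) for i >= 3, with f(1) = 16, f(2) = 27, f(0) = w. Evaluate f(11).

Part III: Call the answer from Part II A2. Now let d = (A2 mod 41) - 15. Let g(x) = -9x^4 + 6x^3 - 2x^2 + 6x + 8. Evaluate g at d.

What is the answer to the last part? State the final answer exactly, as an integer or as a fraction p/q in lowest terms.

9

Part I: 88094 = 2 * 17 * 2591; number of divisors = (1+1) * (1+1) * (1+1) = 8; answer 8
Part II: A1 = 8; w = -41; f(3) = 2*(27) - 1*(16) - 3*(-41) = 161; iterating: f(3)=161, f(4)=247, f(5)=252, f(6)=-226, f(7)=-1445, f(8)=-3420, f(9)=-4717, f(10)=-1679, f(11)=11619; answer 11619
Part III: A2 = 11619; d = 1; -9*(1)^4 + 6*(1)^3 - 2*(1)^2 + 6*(1)^1 + 8 = (-9) + (6) + (-2) + (6) + (8) = 9; answer 9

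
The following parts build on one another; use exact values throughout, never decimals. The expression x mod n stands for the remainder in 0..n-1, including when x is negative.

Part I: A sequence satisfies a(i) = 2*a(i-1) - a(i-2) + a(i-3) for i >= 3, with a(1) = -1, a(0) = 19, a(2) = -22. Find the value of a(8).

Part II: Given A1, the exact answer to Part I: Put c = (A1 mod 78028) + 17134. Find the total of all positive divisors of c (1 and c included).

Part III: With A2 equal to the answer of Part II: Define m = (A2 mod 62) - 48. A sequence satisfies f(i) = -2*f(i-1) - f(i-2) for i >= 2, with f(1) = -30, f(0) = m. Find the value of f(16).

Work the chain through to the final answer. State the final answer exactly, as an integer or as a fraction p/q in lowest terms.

390

Part I: a(3) = 2*(-22) - 1*(-1) + 1*(19) = -24; iterating: a(3)=-24, a(4)=-27, a(5)=-52, a(6)=-101, a(7)=-177, a(8)=-305; answer -305
Part II: A1 = -305; c = 94857; 94857 = 3 * 7 * 4517; sigma = (1 + 3) * (1 + 7) * (1 + 4517) = 4 * 8 * 4518 = 144576; answer 144576
Part III: A2 = 144576; m = 6; f(2) = -2*(-30) - 1*(6) = 54; iterating: f(2)=54, f(3)=-78, f(4)=102, f(5)=-126, f(6)=150, f(7)=-174, f(8)=198, f(9)=-222, f(10)=246, f(11)=-270, f(12)=294, f(13)=-318, f(14)=342, f(15)=-366, f(16)=390; answer 390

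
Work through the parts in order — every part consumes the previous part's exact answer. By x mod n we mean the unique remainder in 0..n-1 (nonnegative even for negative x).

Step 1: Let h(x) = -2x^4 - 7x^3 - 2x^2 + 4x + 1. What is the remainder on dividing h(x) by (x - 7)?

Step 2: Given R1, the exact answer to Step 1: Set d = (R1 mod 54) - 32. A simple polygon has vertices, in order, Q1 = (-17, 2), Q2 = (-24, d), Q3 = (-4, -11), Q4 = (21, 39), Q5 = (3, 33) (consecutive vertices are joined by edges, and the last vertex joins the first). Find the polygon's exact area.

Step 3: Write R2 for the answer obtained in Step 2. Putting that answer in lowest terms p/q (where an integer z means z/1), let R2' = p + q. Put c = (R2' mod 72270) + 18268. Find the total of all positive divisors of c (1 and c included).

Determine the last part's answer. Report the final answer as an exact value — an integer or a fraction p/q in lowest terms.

36504

Step 1: remainder = value at the root: -2*(7)^4 - 7*(7)^3 - 2*(7)^2 + 4*(7)^1 + 1 = (-4802) + (-2401) + (-98) + (28) + (1) = -7272; answer -7272
Step 2: R1 = -7272; d = -14; cross terms: (-17*-14 - -24*2)=286, (-24*-11 - -4*-14)=208, (-4*39 - 21*-11)=75, (21*33 - 3*39)=576, (3*2 - -17*33)=567; twice the area = |1712| = 1712; area = 856; answer 856
Step 3: R2 = 856; threaded value p + q = 857; c = 19125; 19125 = 3^2 * 5^3 * 17; sigma = (1 + 3 + 9) * (1 + 5 + 25 + 125) * (1 + 17) = 13 * 156 * 18 = 36504; answer 36504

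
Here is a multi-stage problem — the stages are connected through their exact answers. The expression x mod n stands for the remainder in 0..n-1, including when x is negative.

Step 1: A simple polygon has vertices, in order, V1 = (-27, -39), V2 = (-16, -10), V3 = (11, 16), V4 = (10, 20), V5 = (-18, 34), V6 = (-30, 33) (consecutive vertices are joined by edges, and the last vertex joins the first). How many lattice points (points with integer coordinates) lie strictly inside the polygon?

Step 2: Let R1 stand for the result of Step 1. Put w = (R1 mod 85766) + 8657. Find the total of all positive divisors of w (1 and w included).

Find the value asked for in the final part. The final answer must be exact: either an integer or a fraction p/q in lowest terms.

Step 1: cross terms: (-27*-10 - -16*-39)=-354, (-16*16 - 11*-10)=-146, (11*20 - 10*16)=60, (10*34 - -18*20)=700, (-18*33 - -30*34)=426, (-30*-39 - -27*33)=2061; twice the area = |2747| = 2747; area = 2747/2; boundary points = 1 + 1 + 1 + 14 + 1 + 3 = 21; strictly interior points = area - boundary/2 + 1 = 1364; answer 1364
Step 2: R1 = 1364; w = 10021; 10021 = 11 * 911; sigma = (1 + 11) * (1 + 911) = 12 * 912 = 10944; answer 10944

10944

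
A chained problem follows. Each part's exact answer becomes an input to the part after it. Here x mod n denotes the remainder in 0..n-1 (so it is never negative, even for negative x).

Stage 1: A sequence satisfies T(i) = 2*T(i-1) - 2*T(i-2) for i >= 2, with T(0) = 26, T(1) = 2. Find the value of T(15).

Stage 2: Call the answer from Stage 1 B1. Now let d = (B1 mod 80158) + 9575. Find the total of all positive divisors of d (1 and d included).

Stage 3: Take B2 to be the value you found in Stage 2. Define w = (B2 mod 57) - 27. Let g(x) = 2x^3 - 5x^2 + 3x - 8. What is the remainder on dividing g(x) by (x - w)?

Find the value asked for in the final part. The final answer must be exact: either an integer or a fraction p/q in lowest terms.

Stage 1: T(2) = 2*(2) - 2*(26) = -48; iterating: T(2)=-48, T(3)=-100, T(4)=-104, T(5)=-8, T(6)=192, T(7)=400, T(8)=416, T(9)=32, T(10)=-768, T(11)=-1600, T(12)=-1664, T(13)=-128, T(14)=3072, T(15)=6400; answer 6400
Stage 2: B1 = 6400; d = 15975; 15975 = 3^2 * 5^2 * 71; sigma = (1 + 3 + 9) * (1 + 5 + 25) * (1 + 71) = 13 * 31 * 72 = 29016; answer 29016
Stage 3: B2 = 29016; w = -24; remainder = value at the root: 2*(-24)^3 - 5*(-24)^2 + 3*(-24)^1 - 8 = (-27648) + (-2880) + (-72) + (-8) = -30608; answer -30608

-30608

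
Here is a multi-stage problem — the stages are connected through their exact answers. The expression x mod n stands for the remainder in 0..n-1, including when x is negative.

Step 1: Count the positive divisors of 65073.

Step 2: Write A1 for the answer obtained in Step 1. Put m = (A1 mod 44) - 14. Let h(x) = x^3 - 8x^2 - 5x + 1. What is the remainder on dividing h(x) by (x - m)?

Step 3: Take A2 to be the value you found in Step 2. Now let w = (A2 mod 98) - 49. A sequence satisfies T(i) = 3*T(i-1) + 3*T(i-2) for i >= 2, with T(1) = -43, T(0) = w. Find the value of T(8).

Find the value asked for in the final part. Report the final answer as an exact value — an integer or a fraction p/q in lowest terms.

-636417

Step 1: 65073 = 3 * 109 * 199; number of divisors = (1+1) * (1+1) * (1+1) = 8; answer 8
Step 2: A1 = 8; m = -6; remainder = value at the root: 1*(-6)^3 - 8*(-6)^2 - 5*(-6)^1 + 1 = (-216) + (-288) + (30) + (1) = -473; answer -473
Step 3: A2 = -473; w = -32; T(2) = 3*(-43) + 3*(-32) = -225; iterating: T(2)=-225, T(3)=-804, T(4)=-3087, T(5)=-11673, T(6)=-44280, T(7)=-167859, T(8)=-636417; answer -636417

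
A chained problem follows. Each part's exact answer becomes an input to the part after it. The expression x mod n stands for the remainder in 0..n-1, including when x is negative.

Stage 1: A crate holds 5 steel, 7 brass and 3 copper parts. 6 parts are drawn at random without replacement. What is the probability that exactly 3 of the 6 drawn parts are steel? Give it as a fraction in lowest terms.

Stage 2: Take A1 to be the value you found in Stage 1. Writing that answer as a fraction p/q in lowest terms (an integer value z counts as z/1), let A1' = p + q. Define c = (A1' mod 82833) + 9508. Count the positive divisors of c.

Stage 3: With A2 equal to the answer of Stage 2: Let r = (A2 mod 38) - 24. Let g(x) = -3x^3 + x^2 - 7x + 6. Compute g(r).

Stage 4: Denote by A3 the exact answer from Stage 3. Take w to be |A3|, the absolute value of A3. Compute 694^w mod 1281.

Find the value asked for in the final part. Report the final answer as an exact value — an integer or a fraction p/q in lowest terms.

Stage 1: total draws C(15,6) = 5005; favorable C(5,3)*C(10,3) = 1200; P = 240/1001; answer 240/1001
Stage 2: A1 = 240/1001; threaded value p + q = 1241; c = 10749; 10749 = 3 * 3583; number of divisors = (1+1) * (1+1) = 4; answer 4
Stage 3: A2 = 4; r = -20; -3*(-20)^3 + 1*(-20)^2 - 7*(-20)^1 + 6 = (24000) + (400) + (140) + (6) = 24546; answer 24546
Stage 4: A3 = 24546; w = 24546; squarings mod 1281: 694^1=694, 694^2=1261, 694^4=400, 694^8=1156, 694^16=253, 694^32=1240, 694^64=400, 694^128=1156, 694^256=253, 694^512=1240, 694^1024=400, 694^2048=1156, 694^4096=253, 694^8192=1240, 694^16384=400; 694^24546 = 694^2 * 694^32 * 694^64 * 694^128 * 694^256 * 694^512 * 694^1024 * 694^2048 * 694^4096 * 694^16384 = 967 (mod 1281); answer 967

967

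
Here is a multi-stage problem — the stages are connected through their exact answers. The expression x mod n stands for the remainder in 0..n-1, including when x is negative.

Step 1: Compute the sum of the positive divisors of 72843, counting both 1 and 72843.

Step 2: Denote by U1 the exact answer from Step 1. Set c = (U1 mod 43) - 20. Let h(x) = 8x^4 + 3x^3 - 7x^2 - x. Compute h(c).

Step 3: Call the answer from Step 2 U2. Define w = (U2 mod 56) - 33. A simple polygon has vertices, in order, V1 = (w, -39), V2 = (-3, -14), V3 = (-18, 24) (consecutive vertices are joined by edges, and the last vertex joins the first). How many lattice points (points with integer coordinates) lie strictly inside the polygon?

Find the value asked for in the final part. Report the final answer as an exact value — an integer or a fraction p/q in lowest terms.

Step 1: 72843 = 3 * 24281; sigma = (1 + 3) * (1 + 24281) = 4 * 24282 = 97128; answer 97128
Step 2: U1 = 97128; c = 14; 8*(14)^4 + 3*(14)^3 - 7*(14)^2 - 1*(14)^1 = (307328) + (8232) + (-1372) + (-14) = 314174; answer 314174
Step 3: U2 = 314174; w = -19; cross terms: (-19*-14 - -3*-39)=149, (-3*24 - -18*-14)=-324, (-18*-39 - -19*24)=1158; twice the area = |983| = 983; area = 983/2; boundary points = 1 + 1 + 1 = 3; strictly interior points = area - boundary/2 + 1 = 491; answer 491

491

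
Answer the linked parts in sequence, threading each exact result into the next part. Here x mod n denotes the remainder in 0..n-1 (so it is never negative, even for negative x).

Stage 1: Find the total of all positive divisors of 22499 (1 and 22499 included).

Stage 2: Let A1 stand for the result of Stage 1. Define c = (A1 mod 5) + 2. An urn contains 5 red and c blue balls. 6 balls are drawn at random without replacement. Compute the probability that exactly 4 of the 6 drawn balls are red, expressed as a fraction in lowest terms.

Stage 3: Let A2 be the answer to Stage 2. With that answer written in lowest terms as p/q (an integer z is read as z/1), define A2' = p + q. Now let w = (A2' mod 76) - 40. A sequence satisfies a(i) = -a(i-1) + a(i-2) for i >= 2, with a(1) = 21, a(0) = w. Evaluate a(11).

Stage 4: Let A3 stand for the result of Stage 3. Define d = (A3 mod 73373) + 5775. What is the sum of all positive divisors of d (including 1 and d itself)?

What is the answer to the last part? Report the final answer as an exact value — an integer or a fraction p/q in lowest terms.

Stage 1: 22499 = 149 * 151; sigma = (1 + 149) * (1 + 151) = 150 * 152 = 22800; answer 22800
Stage 2: A1 = 22800; c = 2; total draws C(7,6) = 7; favorable C(5,4)*C(2,2) = 5; P = 5/7; answer 5/7
Stage 3: A2 = 5/7; threaded value p + q = 12; w = -28; a(2) = -1*(21) + 1*(-28) = -49; iterating: a(2)=-49, a(3)=70, a(4)=-119, a(5)=189, a(6)=-308, a(7)=497, a(8)=-805, a(9)=1302, a(10)=-2107, a(11)=3409; answer 3409
Stage 4: A3 = 3409; d = 9184; 9184 = 2^5 * 7 * 41; sigma = (1 + 2 + 4 + 8 + 16 + 32) * (1 + 7) * (1 + 41) = 63 * 8 * 42 = 21168; answer 21168

21168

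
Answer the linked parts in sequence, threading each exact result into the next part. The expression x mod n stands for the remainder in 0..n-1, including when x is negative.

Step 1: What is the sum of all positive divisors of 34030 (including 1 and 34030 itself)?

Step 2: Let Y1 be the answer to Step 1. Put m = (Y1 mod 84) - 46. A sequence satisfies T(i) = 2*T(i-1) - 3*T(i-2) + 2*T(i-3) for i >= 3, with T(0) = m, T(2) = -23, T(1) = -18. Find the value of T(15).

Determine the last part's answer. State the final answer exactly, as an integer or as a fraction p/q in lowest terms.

-2308

Step 1: 34030 = 2 * 5 * 41 * 83; sigma = (1 + 2) * (1 + 5) * (1 + 41) * (1 + 83) = 3 * 6 * 42 * 84 = 63504; answer 63504
Step 2: Y1 = 63504; m = -46; T(3) = 2*(-23) - 3*(-18) + 2*(-46) = -84; iterating: T(3)=-84, T(4)=-135, T(5)=-64, T(6)=109, T(7)=140, T(8)=-175, T(9)=-552, T(10)=-299, T(11)=708, T(12)=1209, T(13)=-304, T(14)=-2819, T(15)=-2308; answer -2308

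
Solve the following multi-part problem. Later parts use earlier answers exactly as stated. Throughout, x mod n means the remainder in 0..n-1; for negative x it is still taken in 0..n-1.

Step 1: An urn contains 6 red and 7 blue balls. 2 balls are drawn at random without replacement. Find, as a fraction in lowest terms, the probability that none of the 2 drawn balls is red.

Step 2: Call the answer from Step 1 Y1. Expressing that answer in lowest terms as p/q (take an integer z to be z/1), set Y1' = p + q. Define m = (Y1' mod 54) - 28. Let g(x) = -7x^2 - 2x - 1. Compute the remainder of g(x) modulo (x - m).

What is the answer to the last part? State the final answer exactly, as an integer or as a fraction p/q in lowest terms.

Step 1: total draws C(13,2) = 78; favorable C(7,2) = 21; P = 7/26; answer 7/26
Step 2: Y1 = 7/26; threaded value p + q = 33; m = 5; remainder = value at the root: -7*(5)^2 - 2*(5)^1 - 1 = (-175) + (-10) + (-1) = -186; answer -186

-186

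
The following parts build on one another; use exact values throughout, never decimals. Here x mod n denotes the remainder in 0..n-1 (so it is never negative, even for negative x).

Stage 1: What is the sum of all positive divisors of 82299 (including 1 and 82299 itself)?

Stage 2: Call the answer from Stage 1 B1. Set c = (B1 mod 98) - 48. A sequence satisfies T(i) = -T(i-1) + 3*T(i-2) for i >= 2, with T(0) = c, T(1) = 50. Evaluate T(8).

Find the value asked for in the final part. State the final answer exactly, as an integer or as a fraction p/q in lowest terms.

-24818

Stage 1: 82299 = 3 * 7 * 3919; sigma = (1 + 3) * (1 + 7) * (1 + 3919) = 4 * 8 * 3920 = 125440; answer 125440
Stage 2: B1 = 125440; c = -48; T(2) = -1*(50) + 3*(-48) = -194; iterating: T(2)=-194, T(3)=344, T(4)=-926, T(5)=1958, T(6)=-4736, T(7)=10610, T(8)=-24818; answer -24818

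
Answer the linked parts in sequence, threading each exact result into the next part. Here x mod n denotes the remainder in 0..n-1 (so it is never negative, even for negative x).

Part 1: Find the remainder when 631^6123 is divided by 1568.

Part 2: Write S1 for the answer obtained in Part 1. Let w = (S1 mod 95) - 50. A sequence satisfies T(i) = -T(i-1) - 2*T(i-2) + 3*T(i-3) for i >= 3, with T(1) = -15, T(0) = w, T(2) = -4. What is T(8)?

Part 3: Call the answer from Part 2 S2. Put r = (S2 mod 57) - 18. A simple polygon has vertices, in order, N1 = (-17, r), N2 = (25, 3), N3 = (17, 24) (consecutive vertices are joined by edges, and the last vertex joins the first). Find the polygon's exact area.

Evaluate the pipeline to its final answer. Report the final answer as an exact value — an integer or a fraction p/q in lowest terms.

Part 1: squarings mod 1568: 631^1=631, 631^2=1457, 631^4=1345, 631^8=1121, 631^16=673, 631^32=1345, 631^64=1121, 631^128=673, 631^256=1345, 631^512=1121, 631^1024=673, 631^2048=1345, 631^4096=1121; 631^6123 = 631^1 * 631^2 * 631^8 * 631^32 * 631^64 * 631^128 * 631^256 * 631^512 * 631^1024 * 631^4096 = 1191 (mod 1568); answer 1191
Part 2: S1 = 1191; w = 1; T(3) = -1*(-4) - 2*(-15) + 3*(1) = 37; iterating: T(3)=37, T(4)=-74, T(5)=-12, T(6)=271, T(7)=-469, T(8)=-109; answer -109
Part 3: S2 = -109; r = -13; cross terms: (-17*3 - 25*-13)=274, (25*24 - 17*3)=549, (17*-13 - -17*24)=187; twice the area = |1010| = 1010; area = 505; answer 505

505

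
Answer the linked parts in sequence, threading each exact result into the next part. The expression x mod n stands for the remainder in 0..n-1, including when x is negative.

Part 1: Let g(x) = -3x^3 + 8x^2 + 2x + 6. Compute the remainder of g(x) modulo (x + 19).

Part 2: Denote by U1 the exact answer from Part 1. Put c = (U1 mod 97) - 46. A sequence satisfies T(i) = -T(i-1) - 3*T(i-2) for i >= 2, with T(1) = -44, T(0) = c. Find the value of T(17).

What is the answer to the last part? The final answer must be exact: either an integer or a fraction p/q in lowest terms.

39406

Part 1: remainder = value at the root: -3*(-19)^3 + 8*(-19)^2 + 2*(-19)^1 + 6 = (20577) + (2888) + (-38) + (6) = 23433; answer 23433
Part 2: U1 = 23433; c = 10; T(2) = -1*(-44) - 3*(10) = 14; iterating: T(2)=14, T(3)=118, T(4)=-160, T(5)=-194, T(6)=674, T(7)=-92, T(8)=-1930, T(9)=2206, T(10)=3584, T(11)=-10202, T(12)=-550, T(13)=31156, T(14)=-29506, T(15)=-63962, T(16)=152480, T(17)=39406; answer 39406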